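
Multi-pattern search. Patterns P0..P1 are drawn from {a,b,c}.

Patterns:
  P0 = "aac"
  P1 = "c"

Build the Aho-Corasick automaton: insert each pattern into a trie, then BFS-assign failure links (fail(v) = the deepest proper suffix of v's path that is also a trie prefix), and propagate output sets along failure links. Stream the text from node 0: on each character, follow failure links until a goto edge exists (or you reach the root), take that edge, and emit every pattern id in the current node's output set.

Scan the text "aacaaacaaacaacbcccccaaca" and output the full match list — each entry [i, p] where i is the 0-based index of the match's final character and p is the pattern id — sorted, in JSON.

Build automaton:
Trie nodes:
  n0 'ε': a→1 c→4
  n1 'a': a→2
  n2 'aa': c→3
  n3 'aac': ·  ←P0
  n4 'c': ·  ←P1

Failure links (BFS by depth):
  n1('a'): parent n0 fail=0; on 'a' 0 → fail=0;  out ∅∪∅=∅
  n4('c'): parent n0 fail=0; on 'c' 0 → fail=0;  out {1}∪∅={1}
  n2('aa'): parent n1 fail=0; on 'a' 0 → fail=1;  out ∅∪∅=∅
  n3('aac'): parent n2 fail=1; on 'c' 1→0 → fail=4;  out {0}∪{1}={0,1}

Run:
[0] read 'a'  n0⇒n1
[1] read 'a'  n1⇒n2
[2] read 'c'  n2⇒n3  emit P0@[0:2],P1@[2:2]
[3] read 'a'  n3⇒n1 (via fail)
[4] read 'a'  n1⇒n2
[5] read 'a'  n2⇒n2 (via fail)
[6] read 'c'  n2⇒n3  emit P0@[4:6],P1@[6:6]
[7] read 'a'  n3⇒n1 (via fail)
[8] read 'a'  n1⇒n2
[9] read 'a'  n2⇒n2 (via fail)
[10] read 'c'  n2⇒n3  emit P0@[8:10],P1@[10:10]
[11] read 'a'  n3⇒n1 (via fail)
[12] read 'a'  n1⇒n2
[13] read 'c'  n2⇒n3  emit P0@[11:13],P1@[13:13]
[14] read 'b'  n3⇒n0 (via fail)
[15] read 'c'  n0⇒n4  emit P1@[15:15]
[16] read 'c'  n4⇒n4 (via fail)  emit P1@[16:16]
[17] read 'c'  n4⇒n4 (via fail)  emit P1@[17:17]
[18] read 'c'  n4⇒n4 (via fail)  emit P1@[18:18]
[19] read 'c'  n4⇒n4 (via fail)  emit P1@[19:19]
[20] read 'a'  n4⇒n1 (via fail)
[21] read 'a'  n1⇒n2
[22] read 'c'  n2⇒n3  emit P0@[20:22],P1@[22:22]
[23] read 'a'  n3⇒n1 (via fail)

All matches (sorted): [[2,0],[2,1],[6,0],[6,1],[10,0],[10,1],[13,0],[13,1],[15,1],[16,1],[17,1],[18,1],[19,1],[22,0],[22,1]]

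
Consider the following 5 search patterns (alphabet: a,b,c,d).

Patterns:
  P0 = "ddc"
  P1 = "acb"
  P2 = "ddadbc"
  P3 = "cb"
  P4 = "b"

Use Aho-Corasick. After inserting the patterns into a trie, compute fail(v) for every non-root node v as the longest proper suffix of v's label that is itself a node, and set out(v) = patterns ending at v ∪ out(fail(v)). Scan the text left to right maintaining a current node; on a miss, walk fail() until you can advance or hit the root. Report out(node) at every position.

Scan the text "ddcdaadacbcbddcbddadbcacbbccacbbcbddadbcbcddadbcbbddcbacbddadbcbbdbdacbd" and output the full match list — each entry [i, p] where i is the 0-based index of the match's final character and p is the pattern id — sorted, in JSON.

Build:
Trie nodes:
  n0 'ε': a→4 b→13 c→11 d→1
  n1 'd': d→2
  n2 'dd': a→7 c→3
  n3 'ddc': ·  [P0 ends]
  n4 'a': c→5
  n5 'ac': b→6
  n6 'acb': ·  [P1 ends]
  n7 'dda': d→8
  n8 'ddad': b→9
  n9 'ddadb': c→10
  n10 'ddadbc': ·  [P2 ends]
  n11 'c': b→12
  n12 'cb': ·  [P3 ends]
  n13 'b': ·  [P4 ends]

BFS fail/out derivation:
  n1('d'): parent n0 fail=0; on 'd' 0 → fail=0;  out ∅∪∅=∅
  n4('a'): parent n0 fail=0; on 'a' 0 → fail=0;  out ∅∪∅=∅
  n11('c'): parent n0 fail=0; on 'c' 0 → fail=0;  out ∅∪∅=∅
  n13('b'): parent n0 fail=0; on 'b' 0 → fail=0;  out {4}∪∅={4}
  n2('dd'): parent n1 fail=0; on 'd' 0 → fail=1;  out ∅∪∅=∅
  n5('ac'): parent n4 fail=0; on 'c' 0 → fail=11;  out ∅∪∅=∅
  n12('cb'): parent n11 fail=0; on 'b' 0 → fail=13;  out {3}∪{4}={3,4}
  n3('ddc'): parent n2 fail=1; on 'c' 1→0 → fail=11;  out {0}∪∅={0}
  n6('acb'): parent n5 fail=11; on 'b' 11 → fail=12;  out {1}∪{3,4}={1,3,4}
  n7('dda'): parent n2 fail=1; on 'a' 1→0 → fail=4;  out ∅∪∅=∅
  n8('ddad'): parent n7 fail=4; on 'd' 4→0 → fail=1;  out ∅∪∅=∅
  n9('ddadb'): parent n8 fail=1; on 'b' 1→0 → fail=13;  out ∅∪{4}={4}
  n10('ddadbc'): parent n9 fail=13; on 'c' 13→0 → fail=11;  out {2}∪∅={2}

Text stream:
pos 0 'd': at 1
pos 1 'd': at 2
pos 2 'c': at 3  → match P0@[0:2]
pos 3 'd': at 1 (via fail)
pos 4 'a': at 4 (via fail)
pos 5 'a': at 4 (via fail)
pos 6 'd': at 1 (via fail)
pos 7 'a': at 4 (via fail)
pos 8 'c': at 5
pos 9 'b': at 6  → match P1@[7:9],P3@[8:9],P4@[9:9]
pos 10 'c': at 11 (via fail)
pos 11 'b': at 12  → match P3@[10:11],P4@[11:11]
pos 12 'd': at 1 (via fail)
pos 13 'd': at 2
pos 14 'c': at 3  → match P0@[12:14]
pos 15 'b': at 12 (via fail)  → match P3@[14:15],P4@[15:15]
pos 16 'd': at 1 (via fail)
pos 17 'd': at 2
pos 18 'a': at 7
pos 19 'd': at 8
pos 20 'b': at 9  → match P4@[20:20]
pos 21 'c': at 10  → match P2@[16:21]
pos 22 'a': at 4 (via fail)
pos 23 'c': at 5
pos 24 'b': at 6  → match P1@[22:24],P3@[23:24],P4@[24:24]
pos 25 'b': at 13 (via fail)  → match P4@[25:25]
pos 26 'c': at 11 (via fail)
pos 27 'c': at 11 (via fail)
pos 28 'a': at 4 (via fail)
pos 29 'c': at 5
pos 30 'b': at 6  → match P1@[28:30],P3@[29:30],P4@[30:30]
pos 31 'b': at 13 (via fail)  → match P4@[31:31]
pos 32 'c': at 11 (via fail)
pos 33 'b': at 12  → match P3@[32:33],P4@[33:33]
pos 34 'd': at 1 (via fail)
pos 35 'd': at 2
pos 36 'a': at 7
pos 37 'd': at 8
pos 38 'b': at 9  → match P4@[38:38]
pos 39 'c': at 10  → match P2@[34:39]
pos 40 'b': at 12 (via fail)  → match P3@[39:40],P4@[40:40]
pos 41 'c': at 11 (via fail)
pos 42 'd': at 1 (via fail)
pos 43 'd': at 2
pos 44 'a': at 7
pos 45 'd': at 8
pos 46 'b': at 9  → match P4@[46:46]
pos 47 'c': at 10  → match P2@[42:47]
pos 48 'b': at 12 (via fail)  → match P3@[47:48],P4@[48:48]
pos 49 'b': at 13 (via fail)  → match P4@[49:49]
pos 50 'd': at 1 (via fail)
pos 51 'd': at 2
pos 52 'c': at 3  → match P0@[50:52]
pos 53 'b': at 12 (via fail)  → match P3@[52:53],P4@[53:53]
pos 54 'a': at 4 (via fail)
pos 55 'c': at 5
pos 56 'b': at 6  → match P1@[54:56],P3@[55:56],P4@[56:56]
pos 57 'd': at 1 (via fail)
pos 58 'd': at 2
pos 59 'a': at 7
pos 60 'd': at 8
pos 61 'b': at 9  → match P4@[61:61]
pos 62 'c': at 10  → match P2@[57:62]
pos 63 'b': at 12 (via fail)  → match P3@[62:63],P4@[63:63]
pos 64 'b': at 13 (via fail)  → match P4@[64:64]
pos 65 'd': at 1 (via fail)
pos 66 'b': at 13 (via fail)  → match P4@[66:66]
pos 67 'd': at 1 (via fail)
pos 68 'a': at 4 (via fail)
pos 69 'c': at 5
pos 70 'b': at 6  → match P1@[68:70],P3@[69:70],P4@[70:70]
pos 71 'd': at 1 (via fail)

All matches (sorted): [[2,0],[9,1],[9,3],[9,4],[11,3],[11,4],[14,0],[15,3],[15,4],[20,4],[21,2],[24,1],[24,3],[24,4],[25,4],[30,1],[30,3],[30,4],[31,4],[33,3],[33,4],[38,4],[39,2],[40,3],[40,4],[46,4],[47,2],[48,3],[48,4],[49,4],[52,0],[53,3],[53,4],[56,1],[56,3],[56,4],[61,4],[62,2],[63,3],[63,4],[64,4],[66,4],[70,1],[70,3],[70,4]]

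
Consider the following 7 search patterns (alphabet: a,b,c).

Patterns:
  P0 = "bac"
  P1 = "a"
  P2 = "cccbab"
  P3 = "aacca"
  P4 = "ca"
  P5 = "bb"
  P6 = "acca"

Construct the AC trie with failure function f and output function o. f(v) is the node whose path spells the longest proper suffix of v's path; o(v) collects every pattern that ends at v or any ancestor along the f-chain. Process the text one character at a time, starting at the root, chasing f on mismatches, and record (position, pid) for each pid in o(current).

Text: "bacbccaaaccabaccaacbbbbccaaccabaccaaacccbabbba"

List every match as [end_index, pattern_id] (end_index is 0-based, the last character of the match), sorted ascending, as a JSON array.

Construct AC machine:
Trie (insert patterns):
  0='ε' goto a→4 b→1 c→5
  1='b' goto a→2 b→16
  2='ba' goto c→3
  3='bac' goto ·  [P0 ends]
  4='a' goto a→11 c→17  [P1 ends]
  5='c' goto a→15 c→6
  6='cc' goto c→7
  7='ccc' goto b→8
  8='cccb' goto a→9
  9='cccba' goto b→10
  10='cccbab' goto ·  [P2 ends]
  11='aa' goto c→12
  12='aac' goto c→13
  13='aacc' goto a→14
  14='aacca' goto ·  [P3 ends]
  15='ca' goto ·  [P4 ends]
  16='bb' goto ·  [P5 ends]
  17='ac' goto c→18
  18='acc' goto a→19
  19='acca' goto ·  [P6 ends]

Failure links (BFS by depth):
  fail(1) 'b': from fail(0)=0 chase 'b': 0 ⇒ 0;  out=∅∪out(0)=∅
  fail(4) 'a': from fail(0)=0 chase 'a': 0 ⇒ 0;  out={1}∪out(0)={1}
  fail(5) 'c': from fail(0)=0 chase 'c': 0 ⇒ 0;  out=∅∪out(0)=∅
  fail(2) 'ba': from fail(1)=0 chase 'a': 0 ⇒ 4;  out=∅∪out(4)={1}
  fail(6) 'cc': from fail(5)=0 chase 'c': 0 ⇒ 5;  out=∅∪out(5)=∅
  fail(11) 'aa': from fail(4)=0 chase 'a': 0 ⇒ 4;  out=∅∪out(4)={1}
  fail(15) 'ca': from fail(5)=0 chase 'a': 0 ⇒ 4;  out={4}∪out(4)={1,4}
  fail(16) 'bb': from fail(1)=0 chase 'b': 0 ⇒ 1;  out={5}∪out(1)={5}
  fail(17) 'ac': from fail(4)=0 chase 'c': 0 ⇒ 5;  out=∅∪out(5)=∅
  fail(3) 'bac': from fail(2)=4 chase 'c': 4 ⇒ 17;  out={0}∪out(17)={0}
  fail(7) 'ccc': from fail(6)=5 chase 'c': 5 ⇒ 6;  out=∅∪out(6)=∅
  fail(12) 'aac': from fail(11)=4 chase 'c': 4 ⇒ 17;  out=∅∪out(17)=∅
  fail(18) 'acc': from fail(17)=5 chase 'c': 5 ⇒ 6;  out=∅∪out(6)=∅
  fail(8) 'cccb': from fail(7)=6 chase 'b': 6→5→0 ⇒ 1;  out=∅∪out(1)=∅
  fail(13) 'aacc': from fail(12)=17 chase 'c': 17 ⇒ 18;  out=∅∪out(18)=∅
  fail(19) 'acca': from fail(18)=6 chase 'a': 6→5 ⇒ 15;  out={6}∪out(15)={1,4,6}
  fail(9) 'cccba': from fail(8)=1 chase 'a': 1 ⇒ 2;  out=∅∪out(2)={1}
  fail(14) 'aacca': from fail(13)=18 chase 'a': 18 ⇒ 19;  out={3}∪out(19)={1,3,4,6}
  fail(10) 'cccbab': from fail(9)=2 chase 'b': 2→4→0 ⇒ 1;  out={2}∪out(1)={2}

Text stream:
[0] read 'b'  n0⇒n1
[1] read 'a'  n1⇒n2  → match P1@[1:1]
[2] read 'c'  n2⇒n3  → match P0@[0:2]
[3] read 'b'  n3⇒n1 (fail-walked)
[4] read 'c'  n1⇒n5 (fail-walked)
[5] read 'c'  n5⇒n6
[6] read 'a'  n6⇒n15 (fail-walked)  → match P1@[6:6],P4@[5:6]
[7] read 'a'  n15⇒n11 (fail-walked)  → match P1@[7:7]
[8] read 'a'  n11⇒n11 (fail-walked)  → match P1@[8:8]
[9] read 'c'  n11⇒n12
[10] read 'c'  n12⇒n13
[11] read 'a'  n13⇒n14  → match P1@[11:11],P3@[7:11],P4@[10:11],P6@[8:11]
[12] read 'b'  n14⇒n1 (fail-walked)
[13] read 'a'  n1⇒n2  → match P1@[13:13]
[14] read 'c'  n2⇒n3  → match P0@[12:14]
[15] read 'c'  n3⇒n18 (fail-walked)
[16] read 'a'  n18⇒n19  → match P1@[16:16],P4@[15:16],P6@[13:16]
[17] read 'a'  n19⇒n11 (fail-walked)  → match P1@[17:17]
[18] read 'c'  n11⇒n12
[19] read 'b'  n12⇒n1 (fail-walked)
[20] read 'b'  n1⇒n16  → match P5@[19:20]
[21] read 'b'  n16⇒n16 (fail-walked)  → match P5@[20:21]
[22] read 'b'  n16⇒n16 (fail-walked)  → match P5@[21:22]
[23] read 'c'  n16⇒n5 (fail-walked)
[24] read 'c'  n5⇒n6
[25] read 'a'  n6⇒n15 (fail-walked)  → match P1@[25:25],P4@[24:25]
[26] read 'a'  n15⇒n11 (fail-walked)  → match P1@[26:26]
[27] read 'c'  n11⇒n12
[28] read 'c'  n12⇒n13
[29] read 'a'  n13⇒n14  → match P1@[29:29],P3@[25:29],P4@[28:29],P6@[26:29]
[30] read 'b'  n14⇒n1 (fail-walked)
[31] read 'a'  n1⇒n2  → match P1@[31:31]
[32] read 'c'  n2⇒n3  → match P0@[30:32]
[33] read 'c'  n3⇒n18 (fail-walked)
[34] read 'a'  n18⇒n19  → match P1@[34:34],P4@[33:34],P6@[31:34]
[35] read 'a'  n19⇒n11 (fail-walked)  → match P1@[35:35]
[36] read 'a'  n11⇒n11 (fail-walked)  → match P1@[36:36]
[37] read 'c'  n11⇒n12
[38] read 'c'  n12⇒n13
[39] read 'c'  n13⇒n7 (fail-walked)
[40] read 'b'  n7⇒n8
[41] read 'a'  n8⇒n9  → match P1@[41:41]
[42] read 'b'  n9⇒n10  → match P2@[37:42]
[43] read 'b'  n10⇒n16 (fail-walked)  → match P5@[42:43]
[44] read 'b'  n16⇒n16 (fail-walked)  → match P5@[43:44]
[45] read 'a'  n16⇒n2 (fail-walked)  → match P1@[45:45]

All matches (sorted): [[1,1],[2,0],[6,1],[6,4],[7,1],[8,1],[11,1],[11,3],[11,4],[11,6],[13,1],[14,0],[16,1],[16,4],[16,6],[17,1],[20,5],[21,5],[22,5],[25,1],[25,4],[26,1],[29,1],[29,3],[29,4],[29,6],[31,1],[32,0],[34,1],[34,4],[34,6],[35,1],[36,1],[41,1],[42,2],[43,5],[44,5],[45,1]]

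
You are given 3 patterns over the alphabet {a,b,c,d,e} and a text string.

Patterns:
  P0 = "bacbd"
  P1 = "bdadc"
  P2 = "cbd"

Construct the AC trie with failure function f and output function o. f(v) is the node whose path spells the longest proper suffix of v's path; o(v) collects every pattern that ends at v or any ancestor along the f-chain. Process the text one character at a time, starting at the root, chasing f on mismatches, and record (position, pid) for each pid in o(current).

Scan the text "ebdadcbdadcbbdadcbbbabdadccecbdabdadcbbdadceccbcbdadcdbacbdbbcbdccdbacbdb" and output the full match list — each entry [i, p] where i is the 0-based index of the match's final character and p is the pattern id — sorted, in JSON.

Build automaton:
Trie nodes:
  n0 'ε': b→1 c→10
  n1 'b': a→2 d→6
  n2 'ba': c→3
  n3 'bac': b→4
  n4 'bacb': d→5
  n5 'bacbd': ·  ←P0
  n6 'bd': a→7
  n7 'bda': d→8
  n8 'bdad': c→9
  n9 'bdadc': ·  ←P1
  n10 'c': b→11
  n11 'cb': d→12
  n12 'cbd': ·  ←P2

BFS fail/out derivation:
  n1('b'): parent n0 fail=0; on 'b' 0 → fail=0;  out ∅∪∅=∅
  n10('c'): parent n0 fail=0; on 'c' 0 → fail=0;  out ∅∪∅=∅
  n2('ba'): parent n1 fail=0; on 'a' 0 → fail=0;  out ∅∪∅=∅
  n6('bd'): parent n1 fail=0; on 'd' 0 → fail=0;  out ∅∪∅=∅
  n11('cb'): parent n10 fail=0; on 'b' 0 → fail=1;  out ∅∪∅=∅
  n3('bac'): parent n2 fail=0; on 'c' 0 → fail=10;  out ∅∪∅=∅
  n7('bda'): parent n6 fail=0; on 'a' 0 → fail=0;  out ∅∪∅=∅
  n12('cbd'): parent n11 fail=1; on 'd' 1 → fail=6;  out {2}∪∅={2}
  n4('bacb'): parent n3 fail=10; on 'b' 10 → fail=11;  out ∅∪∅=∅
  n8('bdad'): parent n7 fail=0; on 'd' 0 → fail=0;  out ∅∪∅=∅
  n5('bacbd'): parent n4 fail=11; on 'd' 11 → fail=12;  out {0}∪{2}={0,2}
  n9('bdadc'): parent n8 fail=0; on 'c' 0 → fail=10;  out {1}∪∅={1}

Run:
[0] read 'e'  n0⇒n0
[1] read 'b'  n0⇒n1
[2] read 'd'  n1⇒n6
[3] read 'a'  n6⇒n7
[4] read 'd'  n7⇒n8
[5] read 'c'  n8⇒n9  → match P1@[1:5]
[6] read 'b'  n9⇒n11 (via fail)
[7] read 'd'  n11⇒n12  → match P2@[5:7]
[8] read 'a'  n12⇒n7 (via fail)
[9] read 'd'  n7⇒n8
[10] read 'c'  n8⇒n9  → match P1@[6:10]
[11] read 'b'  n9⇒n11 (via fail)
[12] read 'b'  n11⇒n1 (via fail)
[13] read 'd'  n1⇒n6
[14] read 'a'  n6⇒n7
[15] read 'd'  n7⇒n8
[16] read 'c'  n8⇒n9  → match P1@[12:16]
[17] read 'b'  n9⇒n11 (via fail)
[18] read 'b'  n11⇒n1 (via fail)
[19] read 'b'  n1⇒n1 (via fail)
[20] read 'a'  n1⇒n2
[21] read 'b'  n2⇒n1 (via fail)
[22] read 'd'  n1⇒n6
[23] read 'a'  n6⇒n7
[24] read 'd'  n7⇒n8
[25] read 'c'  n8⇒n9  → match P1@[21:25]
[26] read 'c'  n9⇒n10 (via fail)
[27] read 'e'  n10⇒n0 (via fail)
[28] read 'c'  n0⇒n10
[29] read 'b'  n10⇒n11
[30] read 'd'  n11⇒n12  → match P2@[28:30]
[31] read 'a'  n12⇒n7 (via fail)
[32] read 'b'  n7⇒n1 (via fail)
[33] read 'd'  n1⇒n6
[34] read 'a'  n6⇒n7
[35] read 'd'  n7⇒n8
[36] read 'c'  n8⇒n9  → match P1@[32:36]
[37] read 'b'  n9⇒n11 (via fail)
[38] read 'b'  n11⇒n1 (via fail)
[39] read 'd'  n1⇒n6
[40] read 'a'  n6⇒n7
[41] read 'd'  n7⇒n8
[42] read 'c'  n8⇒n9  → match P1@[38:42]
[43] read 'e'  n9⇒n0 (via fail)
[44] read 'c'  n0⇒n10
[45] read 'c'  n10⇒n10 (via fail)
[46] read 'b'  n10⇒n11
[47] read 'c'  n11⇒n10 (via fail)
[48] read 'b'  n10⇒n11
[49] read 'd'  n11⇒n12  → match P2@[47:49]
[50] read 'a'  n12⇒n7 (via fail)
[51] read 'd'  n7⇒n8
[52] read 'c'  n8⇒n9  → match P1@[48:52]
[53] read 'd'  n9⇒n0 (via fail)
[54] read 'b'  n0⇒n1
[55] read 'a'  n1⇒n2
[56] read 'c'  n2⇒n3
[57] read 'b'  n3⇒n4
[58] read 'd'  n4⇒n5  → match P0@[54:58],P2@[56:58]
[59] read 'b'  n5⇒n1 (via fail)
[60] read 'b'  n1⇒n1 (via fail)
[61] read 'c'  n1⇒n10 (via fail)
[62] read 'b'  n10⇒n11
[63] read 'd'  n11⇒n12  → match P2@[61:63]
[64] read 'c'  n12⇒n10 (via fail)
[65] read 'c'  n10⇒n10 (via fail)
[66] read 'd'  n10⇒n0 (via fail)
[67] read 'b'  n0⇒n1
[68] read 'a'  n1⇒n2
[69] read 'c'  n2⇒n3
[70] read 'b'  n3⇒n4
[71] read 'd'  n4⇒n5  → match P0@[67:71],P2@[69:71]
[72] read 'b'  n5⇒n1 (via fail)

Matches: [[5,1],[7,2],[10,1],[16,1],[25,1],[30,2],[36,1],[42,1],[49,2],[52,1],[58,0],[58,2],[63,2],[71,0],[71,2]]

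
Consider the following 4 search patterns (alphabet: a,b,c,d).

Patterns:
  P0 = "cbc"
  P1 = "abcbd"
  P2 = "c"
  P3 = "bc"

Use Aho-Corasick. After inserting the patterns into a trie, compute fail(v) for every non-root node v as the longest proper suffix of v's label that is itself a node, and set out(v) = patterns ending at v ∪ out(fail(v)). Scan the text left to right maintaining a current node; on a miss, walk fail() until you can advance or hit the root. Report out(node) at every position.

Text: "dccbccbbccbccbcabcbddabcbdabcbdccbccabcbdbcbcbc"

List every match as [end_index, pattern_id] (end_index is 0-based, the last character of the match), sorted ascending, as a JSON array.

Construct AC machine:
Trie (insert patterns):
  0='ε' goto a→4 b→9 c→1
  1='c' goto b→2  [P2 ends]
  2='cb' goto c→3
  3='cbc' goto ·  [P0 ends]
  4='a' goto b→5
  5='ab' goto c→6
  6='abc' goto b→7
  7='abcb' goto d→8
  8='abcbd' goto ·  [P1 ends]
  9='b' goto c→10
  10='bc' goto ·  [P3 ends]

BFS fail/out derivation:
  n1('c'): parent n0 fail=0; on 'c' 0 → fail=0;  out {2}∪∅={2}
  n4('a'): parent n0 fail=0; on 'a' 0 → fail=0;  out ∅∪∅=∅
  n9('b'): parent n0 fail=0; on 'b' 0 → fail=0;  out ∅∪∅=∅
  n2('cb'): parent n1 fail=0; on 'b' 0 → fail=9;  out ∅∪∅=∅
  n5('ab'): parent n4 fail=0; on 'b' 0 → fail=9;  out ∅∪∅=∅
  n10('bc'): parent n9 fail=0; on 'c' 0 → fail=1;  out {3}∪{2}={2,3}
  n3('cbc'): parent n2 fail=9; on 'c' 9 → fail=10;  out {0}∪{2,3}={0,2,3}
  n6('abc'): parent n5 fail=9; on 'c' 9 → fail=10;  out ∅∪{2,3}={2,3}
  n7('abcb'): parent n6 fail=10; on 'b' 10→1 → fail=2;  out ∅∪∅=∅
  n8('abcbd'): parent n7 fail=2; on 'd' 2→9→0 → fail=0;  out {1}∪∅={1}

Scan:
[0] read 'd'  n0⇒n0
[1] read 'c'  n0⇒n1  emit P2@[1:1]
[2] read 'c'  n1⇒n1 (fail-walked)  emit P2@[2:2]
[3] read 'b'  n1⇒n2
[4] read 'c'  n2⇒n3  emit P0@[2:4],P2@[4:4],P3@[3:4]
[5] read 'c'  n3⇒n1 (fail-walked)  emit P2@[5:5]
[6] read 'b'  n1⇒n2
[7] read 'b'  n2⇒n9 (fail-walked)
[8] read 'c'  n9⇒n10  emit P2@[8:8],P3@[7:8]
[9] read 'c'  n10⇒n1 (fail-walked)  emit P2@[9:9]
[10] read 'b'  n1⇒n2
[11] read 'c'  n2⇒n3  emit P0@[9:11],P2@[11:11],P3@[10:11]
[12] read 'c'  n3⇒n1 (fail-walked)  emit P2@[12:12]
[13] read 'b'  n1⇒n2
[14] read 'c'  n2⇒n3  emit P0@[12:14],P2@[14:14],P3@[13:14]
[15] read 'a'  n3⇒n4 (fail-walked)
[16] read 'b'  n4⇒n5
[17] read 'c'  n5⇒n6  emit P2@[17:17],P3@[16:17]
[18] read 'b'  n6⇒n7
[19] read 'd'  n7⇒n8  emit P1@[15:19]
[20] read 'd'  n8⇒n0 (fail-walked)
[21] read 'a'  n0⇒n4
[22] read 'b'  n4⇒n5
[23] read 'c'  n5⇒n6  emit P2@[23:23],P3@[22:23]
[24] read 'b'  n6⇒n7
[25] read 'd'  n7⇒n8  emit P1@[21:25]
[26] read 'a'  n8⇒n4 (fail-walked)
[27] read 'b'  n4⇒n5
[28] read 'c'  n5⇒n6  emit P2@[28:28],P3@[27:28]
[29] read 'b'  n6⇒n7
[30] read 'd'  n7⇒n8  emit P1@[26:30]
[31] read 'c'  n8⇒n1 (fail-walked)  emit P2@[31:31]
[32] read 'c'  n1⇒n1 (fail-walked)  emit P2@[32:32]
[33] read 'b'  n1⇒n2
[34] read 'c'  n2⇒n3  emit P0@[32:34],P2@[34:34],P3@[33:34]
[35] read 'c'  n3⇒n1 (fail-walked)  emit P2@[35:35]
[36] read 'a'  n1⇒n4 (fail-walked)
[37] read 'b'  n4⇒n5
[38] read 'c'  n5⇒n6  emit P2@[38:38],P3@[37:38]
[39] read 'b'  n6⇒n7
[40] read 'd'  n7⇒n8  emit P1@[36:40]
[41] read 'b'  n8⇒n9 (fail-walked)
[42] read 'c'  n9⇒n10  emit P2@[42:42],P3@[41:42]
[43] read 'b'  n10⇒n2 (fail-walked)
[44] read 'c'  n2⇒n3  emit P0@[42:44],P2@[44:44],P3@[43:44]
[45] read 'b'  n3⇒n2 (fail-walked)
[46] read 'c'  n2⇒n3  emit P0@[44:46],P2@[46:46],P3@[45:46]

Result: [[1,2],[2,2],[4,0],[4,2],[4,3],[5,2],[8,2],[8,3],[9,2],[11,0],[11,2],[11,3],[12,2],[14,0],[14,2],[14,3],[17,2],[17,3],[19,1],[23,2],[23,3],[25,1],[28,2],[28,3],[30,1],[31,2],[32,2],[34,0],[34,2],[34,3],[35,2],[38,2],[38,3],[40,1],[42,2],[42,3],[44,0],[44,2],[44,3],[46,0],[46,2],[46,3]]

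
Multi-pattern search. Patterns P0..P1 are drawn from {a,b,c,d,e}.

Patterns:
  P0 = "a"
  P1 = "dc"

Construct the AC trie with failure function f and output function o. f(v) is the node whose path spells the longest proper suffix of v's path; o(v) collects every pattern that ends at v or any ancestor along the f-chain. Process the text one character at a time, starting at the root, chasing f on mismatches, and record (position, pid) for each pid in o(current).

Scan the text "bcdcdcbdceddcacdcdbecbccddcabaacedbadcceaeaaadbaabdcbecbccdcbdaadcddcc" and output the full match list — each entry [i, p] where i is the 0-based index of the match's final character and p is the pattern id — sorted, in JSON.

Build:
Trie (insert patterns):
  n0 'ε': a→1 d→2
  n1 'a': ·  ←P0
  n2 'd': c→3
  n3 'dc': ·  ←P1

Failure links (BFS by depth):
  n1('a'): parent n0 fail=0; on 'a' 0 → fail=0;  out {0}∪∅={0}
  n2('d'): parent n0 fail=0; on 'd' 0 → fail=0;  out ∅∪∅=∅
  n3('dc'): parent n2 fail=0; on 'c' 0 → fail=0;  out {1}∪∅={1}

Run:
pos 0 'b': at 0
pos 1 'c': at 0
pos 2 'd': at 2
pos 3 'c': at 3  → match P1@[2:3]
pos 4 'd': at 2 (via fail)
pos 5 'c': at 3  → match P1@[4:5]
pos 6 'b': at 0 (via fail)
pos 7 'd': at 2
pos 8 'c': at 3  → match P1@[7:8]
pos 9 'e': at 0 (via fail)
pos 10 'd': at 2
pos 11 'd': at 2 (via fail)
pos 12 'c': at 3  → match P1@[11:12]
pos 13 'a': at 1 (via fail)  → match P0@[13:13]
pos 14 'c': at 0 (via fail)
pos 15 'd': at 2
pos 16 'c': at 3  → match P1@[15:16]
pos 17 'd': at 2 (via fail)
pos 18 'b': at 0 (via fail)
pos 19 'e': at 0
pos 20 'c': at 0
pos 21 'b': at 0
pos 22 'c': at 0
pos 23 'c': at 0
pos 24 'd': at 2
pos 25 'd': at 2 (via fail)
pos 26 'c': at 3  → match P1@[25:26]
pos 27 'a': at 1 (via fail)  → match P0@[27:27]
pos 28 'b': at 0 (via fail)
pos 29 'a': at 1  → match P0@[29:29]
pos 30 'a': at 1 (via fail)  → match P0@[30:30]
pos 31 'c': at 0 (via fail)
pos 32 'e': at 0
pos 33 'd': at 2
pos 34 'b': at 0 (via fail)
pos 35 'a': at 1  → match P0@[35:35]
pos 36 'd': at 2 (via fail)
pos 37 'c': at 3  → match P1@[36:37]
pos 38 'c': at 0 (via fail)
pos 39 'e': at 0
pos 40 'a': at 1  → match P0@[40:40]
pos 41 'e': at 0 (via fail)
pos 42 'a': at 1  → match P0@[42:42]
pos 43 'a': at 1 (via fail)  → match P0@[43:43]
pos 44 'a': at 1 (via fail)  → match P0@[44:44]
pos 45 'd': at 2 (via fail)
pos 46 'b': at 0 (via fail)
pos 47 'a': at 1  → match P0@[47:47]
pos 48 'a': at 1 (via fail)  → match P0@[48:48]
pos 49 'b': at 0 (via fail)
pos 50 'd': at 2
pos 51 'c': at 3  → match P1@[50:51]
pos 52 'b': at 0 (via fail)
pos 53 'e': at 0
pos 54 'c': at 0
pos 55 'b': at 0
pos 56 'c': at 0
pos 57 'c': at 0
pos 58 'd': at 2
pos 59 'c': at 3  → match P1@[58:59]
pos 60 'b': at 0 (via fail)
pos 61 'd': at 2
pos 62 'a': at 1 (via fail)  → match P0@[62:62]
pos 63 'a': at 1 (via fail)  → match P0@[63:63]
pos 64 'd': at 2 (via fail)
pos 65 'c': at 3  → match P1@[64:65]
pos 66 'd': at 2 (via fail)
pos 67 'd': at 2 (via fail)
pos 68 'c': at 3  → match P1@[67:68]
pos 69 'c': at 0 (via fail)

All matches (sorted): [[3,1],[5,1],[8,1],[12,1],[13,0],[16,1],[26,1],[27,0],[29,0],[30,0],[35,0],[37,1],[40,0],[42,0],[43,0],[44,0],[47,0],[48,0],[51,1],[59,1],[62,0],[63,0],[65,1],[68,1]]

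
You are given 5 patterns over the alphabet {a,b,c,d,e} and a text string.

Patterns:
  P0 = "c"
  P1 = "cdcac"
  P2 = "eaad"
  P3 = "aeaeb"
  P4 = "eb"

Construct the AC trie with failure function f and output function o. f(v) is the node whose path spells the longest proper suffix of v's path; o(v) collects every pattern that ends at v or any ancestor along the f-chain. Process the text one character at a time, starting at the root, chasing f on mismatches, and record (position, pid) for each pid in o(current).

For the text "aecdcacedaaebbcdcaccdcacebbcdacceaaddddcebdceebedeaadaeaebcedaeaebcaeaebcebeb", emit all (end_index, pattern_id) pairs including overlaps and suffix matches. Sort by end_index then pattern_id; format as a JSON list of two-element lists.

Construct AC machine:
Trie nodes:
  n0 'ε': a→10 c→1 e→6
  n1 'c': d→2  [P0 ends]
  n2 'cd': c→3
  n3 'cdc': a→4
  n4 'cdca': c→5
  n5 'cdcac': ·  [P1 ends]
  n6 'e': a→7 b→15
  n7 'ea': a→8
  n8 'eaa': d→9
  n9 'eaad': ·  [P2 ends]
  n10 'a': e→11
  n11 'ae': a→12
  n12 'aea': e→13
  n13 'aeae': b→14
  n14 'aeaeb': ·  [P3 ends]
  n15 'eb': ·  [P4 ends]

BFS fail/out derivation:
  fail(1) 'c': from fail(0)=0 chase 'c': 0 ⇒ 0;  out={0}∪out(0)={0}
  fail(6) 'e': from fail(0)=0 chase 'e': 0 ⇒ 0;  out=∅∪out(0)=∅
  fail(10) 'a': from fail(0)=0 chase 'a': 0 ⇒ 0;  out=∅∪out(0)=∅
  fail(2) 'cd': from fail(1)=0 chase 'd': 0 ⇒ 0;  out=∅∪out(0)=∅
  fail(7) 'ea': from fail(6)=0 chase 'a': 0 ⇒ 10;  out=∅∪out(10)=∅
  fail(11) 'ae': from fail(10)=0 chase 'e': 0 ⇒ 6;  out=∅∪out(6)=∅
  fail(15) 'eb': from fail(6)=0 chase 'b': 0 ⇒ 0;  out={4}∪out(0)={4}
  fail(3) 'cdc': from fail(2)=0 chase 'c': 0 ⇒ 1;  out=∅∪out(1)={0}
  fail(8) 'eaa': from fail(7)=10 chase 'a': 10→0 ⇒ 10;  out=∅∪out(10)=∅
  fail(12) 'aea': from fail(11)=6 chase 'a': 6 ⇒ 7;  out=∅∪out(7)=∅
  fail(4) 'cdca': from fail(3)=1 chase 'a': 1→0 ⇒ 10;  out=∅∪out(10)=∅
  fail(9) 'eaad': from fail(8)=10 chase 'd': 10→0 ⇒ 0;  out={2}∪out(0)={2}
  fail(13) 'aeae': from fail(12)=7 chase 'e': 7→10 ⇒ 11;  out=∅∪out(11)=∅
  fail(5) 'cdcac': from fail(4)=10 chase 'c': 10→0 ⇒ 1;  out={1}∪out(1)={0,1}
  fail(14) 'aeaeb': from fail(13)=11 chase 'b': 11→6 ⇒ 15;  out={3}∪out(15)={3,4}

Run:
pos 0 'a': at 10
pos 1 'e': at 11
pos 2 'c': at 1 (fail-walked)  ** P0@[2:2]
pos 3 'd': at 2
pos 4 'c': at 3  ** P0@[4:4]
pos 5 'a': at 4
pos 6 'c': at 5  ** P0@[6:6],P1@[2:6]
pos 7 'e': at 6 (fail-walked)
pos 8 'd': at 0 (fail-walked)
pos 9 'a': at 10
pos 10 'a': at 10 (fail-walked)
pos 11 'e': at 11
pos 12 'b': at 15 (fail-walked)  ** P4@[11:12]
pos 13 'b': at 0 (fail-walked)
pos 14 'c': at 1  ** P0@[14:14]
pos 15 'd': at 2
pos 16 'c': at 3  ** P0@[16:16]
pos 17 'a': at 4
pos 18 'c': at 5  ** P0@[18:18],P1@[14:18]
pos 19 'c': at 1 (fail-walked)  ** P0@[19:19]
pos 20 'd': at 2
pos 21 'c': at 3  ** P0@[21:21]
pos 22 'a': at 4
pos 23 'c': at 5  ** P0@[23:23],P1@[19:23]
pos 24 'e': at 6 (fail-walked)
pos 25 'b': at 15  ** P4@[24:25]
pos 26 'b': at 0 (fail-walked)
pos 27 'c': at 1  ** P0@[27:27]
pos 28 'd': at 2
pos 29 'a': at 10 (fail-walked)
pos 30 'c': at 1 (fail-walked)  ** P0@[30:30]
pos 31 'c': at 1 (fail-walked)  ** P0@[31:31]
pos 32 'e': at 6 (fail-walked)
pos 33 'a': at 7
pos 34 'a': at 8
pos 35 'd': at 9  ** P2@[32:35]
pos 36 'd': at 0 (fail-walked)
pos 37 'd': at 0
pos 38 'd': at 0
pos 39 'c': at 1  ** P0@[39:39]
pos 40 'e': at 6 (fail-walked)
pos 41 'b': at 15  ** P4@[40:41]
pos 42 'd': at 0 (fail-walked)
pos 43 'c': at 1  ** P0@[43:43]
pos 44 'e': at 6 (fail-walked)
pos 45 'e': at 6 (fail-walked)
pos 46 'b': at 15  ** P4@[45:46]
pos 47 'e': at 6 (fail-walked)
pos 48 'd': at 0 (fail-walked)
pos 49 'e': at 6
pos 50 'a': at 7
pos 51 'a': at 8
pos 52 'd': at 9  ** P2@[49:52]
pos 53 'a': at 10 (fail-walked)
pos 54 'e': at 11
pos 55 'a': at 12
pos 56 'e': at 13
pos 57 'b': at 14  ** P3@[53:57],P4@[56:57]
pos 58 'c': at 1 (fail-walked)  ** P0@[58:58]
pos 59 'e': at 6 (fail-walked)
pos 60 'd': at 0 (fail-walked)
pos 61 'a': at 10
pos 62 'e': at 11
pos 63 'a': at 12
pos 64 'e': at 13
pos 65 'b': at 14  ** P3@[61:65],P4@[64:65]
pos 66 'c': at 1 (fail-walked)  ** P0@[66:66]
pos 67 'a': at 10 (fail-walked)
pos 68 'e': at 11
pos 69 'a': at 12
pos 70 'e': at 13
pos 71 'b': at 14  ** P3@[67:71],P4@[70:71]
pos 72 'c': at 1 (fail-walked)  ** P0@[72:72]
pos 73 'e': at 6 (fail-walked)
pos 74 'b': at 15  ** P4@[73:74]
pos 75 'e': at 6 (fail-walked)
pos 76 'b': at 15  ** P4@[75:76]

Result: [[2,0],[4,0],[6,0],[6,1],[12,4],[14,0],[16,0],[18,0],[18,1],[19,0],[21,0],[23,0],[23,1],[25,4],[27,0],[30,0],[31,0],[35,2],[39,0],[41,4],[43,0],[46,4],[52,2],[57,3],[57,4],[58,0],[65,3],[65,4],[66,0],[71,3],[71,4],[72,0],[74,4],[76,4]]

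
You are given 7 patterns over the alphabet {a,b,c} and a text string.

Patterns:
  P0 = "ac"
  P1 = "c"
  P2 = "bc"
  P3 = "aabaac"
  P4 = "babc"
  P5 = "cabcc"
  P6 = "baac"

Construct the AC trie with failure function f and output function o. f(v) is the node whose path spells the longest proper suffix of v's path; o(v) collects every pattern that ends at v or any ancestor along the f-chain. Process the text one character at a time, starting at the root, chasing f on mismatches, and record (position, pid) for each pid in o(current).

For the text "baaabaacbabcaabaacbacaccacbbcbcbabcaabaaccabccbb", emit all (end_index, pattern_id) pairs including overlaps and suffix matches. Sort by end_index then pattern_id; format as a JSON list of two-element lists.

Build automaton:
Trie nodes:
  n0 'ε': a→1 b→4 c→3
  n1 'a': a→6 c→2
  n2 'ac': ·  ←P0
  n3 'c': a→14  ←P1
  n4 'b': a→11 c→5
  n5 'bc': ·  ←P2
  n6 'aa': b→7
  n7 'aab': a→8
  n8 'aaba': a→9
  n9 'aabaa': c→10
  n10 'aabaac': ·  ←P3
  n11 'ba': a→18 b→12
  n12 'bab': c→13
  n13 'babc': ·  ←P4
  n14 'ca': b→15
  n15 'cab': c→16
  n16 'cabc': c→17
  n17 'cabcc': ·  ←P5
  n18 'baa': c→19
  n19 'baac': ·  ←P6

BFS fail/out derivation:
  fail(1) 'a': from fail(0)=0 chase 'a': 0 ⇒ 0;  out=∅∪out(0)=∅
  fail(3) 'c': from fail(0)=0 chase 'c': 0 ⇒ 0;  out={1}∪out(0)={1}
  fail(4) 'b': from fail(0)=0 chase 'b': 0 ⇒ 0;  out=∅∪out(0)=∅
  fail(2) 'ac': from fail(1)=0 chase 'c': 0 ⇒ 3;  out={0}∪out(3)={0,1}
  fail(5) 'bc': from fail(4)=0 chase 'c': 0 ⇒ 3;  out={2}∪out(3)={1,2}
  fail(6) 'aa': from fail(1)=0 chase 'a': 0 ⇒ 1;  out=∅∪out(1)=∅
  fail(11) 'ba': from fail(4)=0 chase 'a': 0 ⇒ 1;  out=∅∪out(1)=∅
  fail(14) 'ca': from fail(3)=0 chase 'a': 0 ⇒ 1;  out=∅∪out(1)=∅
  fail(7) 'aab': from fail(6)=1 chase 'b': 1→0 ⇒ 4;  out=∅∪out(4)=∅
  fail(12) 'bab': from fail(11)=1 chase 'b': 1→0 ⇒ 4;  out=∅∪out(4)=∅
  fail(15) 'cab': from fail(14)=1 chase 'b': 1→0 ⇒ 4;  out=∅∪out(4)=∅
  fail(18) 'baa': from fail(11)=1 chase 'a': 1 ⇒ 6;  out=∅∪out(6)=∅
  fail(8) 'aaba': from fail(7)=4 chase 'a': 4 ⇒ 11;  out=∅∪out(11)=∅
  fail(13) 'babc': from fail(12)=4 chase 'c': 4 ⇒ 5;  out={4}∪out(5)={1,2,4}
  fail(16) 'cabc': from fail(15)=4 chase 'c': 4 ⇒ 5;  out=∅∪out(5)={1,2}
  fail(19) 'baac': from fail(18)=6 chase 'c': 6→1 ⇒ 2;  out={6}∪out(2)={0,1,6}
  fail(9) 'aabaa': from fail(8)=11 chase 'a': 11 ⇒ 18;  out=∅∪out(18)=∅
  fail(17) 'cabcc': from fail(16)=5 chase 'c': 5→3→0 ⇒ 3;  out={5}∪out(3)={1,5}
  fail(10) 'aabaac': from fail(9)=18 chase 'c': 18 ⇒ 19;  out={3}∪out(19)={0,1,3,6}

Text stream:
pos 0 'b': at 4
pos 1 'a': at 11
pos 2 'a': at 18
pos 3 'a': at 6 (via fail)
pos 4 'b': at 7
pos 5 'a': at 8
pos 6 'a': at 9
pos 7 'c': at 10  emit P0@[6:7],P1@[7:7],P3@[2:7],P6@[4:7]
pos 8 'b': at 4 (via fail)
pos 9 'a': at 11
pos 10 'b': at 12
pos 11 'c': at 13  emit P1@[11:11],P2@[10:11],P4@[8:11]
pos 12 'a': at 14 (via fail)
pos 13 'a': at 6 (via fail)
pos 14 'b': at 7
pos 15 'a': at 8
pos 16 'a': at 9
pos 17 'c': at 10  emit P0@[16:17],P1@[17:17],P3@[12:17],P6@[14:17]
pos 18 'b': at 4 (via fail)
pos 19 'a': at 11
pos 20 'c': at 2 (via fail)  emit P0@[19:20],P1@[20:20]
pos 21 'a': at 14 (via fail)
pos 22 'c': at 2 (via fail)  emit P0@[21:22],P1@[22:22]
pos 23 'c': at 3 (via fail)  emit P1@[23:23]
pos 24 'a': at 14
pos 25 'c': at 2 (via fail)  emit P0@[24:25],P1@[25:25]
pos 26 'b': at 4 (via fail)
pos 27 'b': at 4 (via fail)
pos 28 'c': at 5  emit P1@[28:28],P2@[27:28]
pos 29 'b': at 4 (via fail)
pos 30 'c': at 5  emit P1@[30:30],P2@[29:30]
pos 31 'b': at 4 (via fail)
pos 32 'a': at 11
pos 33 'b': at 12
pos 34 'c': at 13  emit P1@[34:34],P2@[33:34],P4@[31:34]
pos 35 'a': at 14 (via fail)
pos 36 'a': at 6 (via fail)
pos 37 'b': at 7
pos 38 'a': at 8
pos 39 'a': at 9
pos 40 'c': at 10  emit P0@[39:40],P1@[40:40],P3@[35:40],P6@[37:40]
pos 41 'c': at 3 (via fail)  emit P1@[41:41]
pos 42 'a': at 14
pos 43 'b': at 15
pos 44 'c': at 16  emit P1@[44:44],P2@[43:44]
pos 45 'c': at 17  emit P1@[45:45],P5@[41:45]
pos 46 'b': at 4 (via fail)
pos 47 'b': at 4 (via fail)

Matches: [[7,0],[7,1],[7,3],[7,6],[11,1],[11,2],[11,4],[17,0],[17,1],[17,3],[17,6],[20,0],[20,1],[22,0],[22,1],[23,1],[25,0],[25,1],[28,1],[28,2],[30,1],[30,2],[34,1],[34,2],[34,4],[40,0],[40,1],[40,3],[40,6],[41,1],[44,1],[44,2],[45,1],[45,5]]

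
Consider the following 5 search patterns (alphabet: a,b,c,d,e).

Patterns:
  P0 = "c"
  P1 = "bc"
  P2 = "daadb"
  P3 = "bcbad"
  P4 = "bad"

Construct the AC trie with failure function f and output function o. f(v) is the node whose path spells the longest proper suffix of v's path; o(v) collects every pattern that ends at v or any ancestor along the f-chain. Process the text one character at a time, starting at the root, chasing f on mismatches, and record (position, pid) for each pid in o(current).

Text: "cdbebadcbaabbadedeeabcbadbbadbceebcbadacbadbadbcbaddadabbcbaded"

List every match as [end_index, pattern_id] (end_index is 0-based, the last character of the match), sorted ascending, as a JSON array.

Build automaton:
Trie (insert patterns):
  n0 'ε': b→2 c→1 d→4
  n1 'c': ·  [P0 ends]
  n2 'b': a→12 c→3
  n3 'bc': b→9  [P1 ends]
  n4 'd': a→5
  n5 'da': a→6
  n6 'daa': d→7
  n7 'daad': b→8
  n8 'daadb': ·  [P2 ends]
  n9 'bcb': a→10
  n10 'bcba': d→11
  n11 'bcbad': ·  [P3 ends]
  n12 'ba': d→13
  n13 'bad': ·  [P4 ends]

BFS fail/out derivation:
  fail(1) 'c': from fail(0)=0 chase 'c': 0 ⇒ 0;  out={0}∪out(0)={0}
  fail(2) 'b': from fail(0)=0 chase 'b': 0 ⇒ 0;  out=∅∪out(0)=∅
  fail(4) 'd': from fail(0)=0 chase 'd': 0 ⇒ 0;  out=∅∪out(0)=∅
  fail(3) 'bc': from fail(2)=0 chase 'c': 0 ⇒ 1;  out={1}∪out(1)={0,1}
  fail(5) 'da': from fail(4)=0 chase 'a': 0 ⇒ 0;  out=∅∪out(0)=∅
  fail(12) 'ba': from fail(2)=0 chase 'a': 0 ⇒ 0;  out=∅∪out(0)=∅
  fail(6) 'daa': from fail(5)=0 chase 'a': 0 ⇒ 0;  out=∅∪out(0)=∅
  fail(9) 'bcb': from fail(3)=1 chase 'b': 1→0 ⇒ 2;  out=∅∪out(2)=∅
  fail(13) 'bad': from fail(12)=0 chase 'd': 0 ⇒ 4;  out={4}∪out(4)={4}
  fail(7) 'daad': from fail(6)=0 chase 'd': 0 ⇒ 4;  out=∅∪out(4)=∅
  fail(10) 'bcba': from fail(9)=2 chase 'a': 2 ⇒ 12;  out=∅∪out(12)=∅
  fail(8) 'daadb': from fail(7)=4 chase 'b': 4→0 ⇒ 2;  out={2}∪out(2)={2}
  fail(11) 'bcbad': from fail(10)=12 chase 'd': 12 ⇒ 13;  out={3}∪out(13)={3,4}

Run:
pos 0 'c': at 1  ** P0@[0:0]
pos 1 'd': at 4 (via fail)
pos 2 'b': at 2 (via fail)
pos 3 'e': at 0 (via fail)
pos 4 'b': at 2
pos 5 'a': at 12
pos 6 'd': at 13  ** P4@[4:6]
pos 7 'c': at 1 (via fail)  ** P0@[7:7]
pos 8 'b': at 2 (via fail)
pos 9 'a': at 12
pos 10 'a': at 0 (via fail)
pos 11 'b': at 2
pos 12 'b': at 2 (via fail)
pos 13 'a': at 12
pos 14 'd': at 13  ** P4@[12:14]
pos 15 'e': at 0 (via fail)
pos 16 'd': at 4
pos 17 'e': at 0 (via fail)
pos 18 'e': at 0
pos 19 'a': at 0
pos 20 'b': at 2
pos 21 'c': at 3  ** P0@[21:21],P1@[20:21]
pos 22 'b': at 9
pos 23 'a': at 10
pos 24 'd': at 11  ** P3@[20:24],P4@[22:24]
pos 25 'b': at 2 (via fail)
pos 26 'b': at 2 (via fail)
pos 27 'a': at 12
pos 28 'd': at 13  ** P4@[26:28]
pos 29 'b': at 2 (via fail)
pos 30 'c': at 3  ** P0@[30:30],P1@[29:30]
pos 31 'e': at 0 (via fail)
pos 32 'e': at 0
pos 33 'b': at 2
pos 34 'c': at 3  ** P0@[34:34],P1@[33:34]
pos 35 'b': at 9
pos 36 'a': at 10
pos 37 'd': at 11  ** P3@[33:37],P4@[35:37]
pos 38 'a': at 5 (via fail)
pos 39 'c': at 1 (via fail)  ** P0@[39:39]
pos 40 'b': at 2 (via fail)
pos 41 'a': at 12
pos 42 'd': at 13  ** P4@[40:42]
pos 43 'b': at 2 (via fail)
pos 44 'a': at 12
pos 45 'd': at 13  ** P4@[43:45]
pos 46 'b': at 2 (via fail)
pos 47 'c': at 3  ** P0@[47:47],P1@[46:47]
pos 48 'b': at 9
pos 49 'a': at 10
pos 50 'd': at 11  ** P3@[46:50],P4@[48:50]
pos 51 'd': at 4 (via fail)
pos 52 'a': at 5
pos 53 'd': at 4 (via fail)
pos 54 'a': at 5
pos 55 'b': at 2 (via fail)
pos 56 'b': at 2 (via fail)
pos 57 'c': at 3  ** P0@[57:57],P1@[56:57]
pos 58 'b': at 9
pos 59 'a': at 10
pos 60 'd': at 11  ** P3@[56:60],P4@[58:60]
pos 61 'e': at 0 (via fail)
pos 62 'd': at 4

Matches: [[0,0],[6,4],[7,0],[14,4],[21,0],[21,1],[24,3],[24,4],[28,4],[30,0],[30,1],[34,0],[34,1],[37,3],[37,4],[39,0],[42,4],[45,4],[47,0],[47,1],[50,3],[50,4],[57,0],[57,1],[60,3],[60,4]]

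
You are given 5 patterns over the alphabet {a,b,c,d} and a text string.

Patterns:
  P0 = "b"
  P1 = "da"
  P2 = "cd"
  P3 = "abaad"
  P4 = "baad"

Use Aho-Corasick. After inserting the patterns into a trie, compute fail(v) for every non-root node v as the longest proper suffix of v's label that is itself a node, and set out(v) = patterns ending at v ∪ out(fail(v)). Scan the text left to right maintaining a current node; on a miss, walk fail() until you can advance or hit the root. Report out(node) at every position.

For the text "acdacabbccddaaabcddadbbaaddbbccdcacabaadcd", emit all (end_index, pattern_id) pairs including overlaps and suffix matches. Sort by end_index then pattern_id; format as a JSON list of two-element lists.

Build:
Trie (insert patterns):
  0='ε' goto a→6 b→1 c→4 d→2
  1='b' goto a→11  ←P0
  2='d' goto a→3
  3='da' goto ·  ←P1
  4='c' goto d→5
  5='cd' goto ·  ←P2
  6='a' goto b→7
  7='ab' goto a→8
  8='aba' goto a→9
  9='abaa' goto d→10
  10='abaad' goto ·  ←P3
  11='ba' goto a→12
  12='baa' goto d→13
  13='baad' goto ·  ←P4

Failure links (BFS by depth):
  n1('b'): parent n0 fail=0; on 'b' 0 → fail=0;  out {0}∪∅={0}
  n2('d'): parent n0 fail=0; on 'd' 0 → fail=0;  out ∅∪∅=∅
  n4('c'): parent n0 fail=0; on 'c' 0 → fail=0;  out ∅∪∅=∅
  n6('a'): parent n0 fail=0; on 'a' 0 → fail=0;  out ∅∪∅=∅
  n3('da'): parent n2 fail=0; on 'a' 0 → fail=6;  out {1}∪∅={1}
  n5('cd'): parent n4 fail=0; on 'd' 0 → fail=2;  out {2}∪∅={2}
  n7('ab'): parent n6 fail=0; on 'b' 0 → fail=1;  out ∅∪{0}={0}
  n11('ba'): parent n1 fail=0; on 'a' 0 → fail=6;  out ∅∪∅=∅
  n8('aba'): parent n7 fail=1; on 'a' 1 → fail=11;  out ∅∪∅=∅
  n12('baa'): parent n11 fail=6; on 'a' 6→0 → fail=6;  out ∅∪∅=∅
  n9('abaa'): parent n8 fail=11; on 'a' 11 → fail=12;  out ∅∪∅=∅
  n13('baad'): parent n12 fail=6; on 'd' 6→0 → fail=2;  out {4}∪∅={4}
  n10('abaad'): parent n9 fail=12; on 'd' 12 → fail=13;  out {3}∪{4}={3,4}

Text stream:
i=0 'a': node 0→6
i=1 'c': node 6→4 ·f
i=2 'd': node 4→5  ** P2@[1:2]
i=3 'a': node 5→3 ·f  ** P1@[2:3]
i=4 'c': node 3→4 ·f
i=5 'a': node 4→6 ·f
i=6 'b': node 6→7  ** P0@[6:6]
i=7 'b': node 7→1 ·f  ** P0@[7:7]
i=8 'c': node 1→4 ·f
i=9 'c': node 4→4 ·f
i=10 'd': node 4→5  ** P2@[9:10]
i=11 'd': node 5→2 ·f
i=12 'a': node 2→3  ** P1@[11:12]
i=13 'a': node 3→6 ·f
i=14 'a': node 6→6 ·f
i=15 'b': node 6→7  ** P0@[15:15]
i=16 'c': node 7→4 ·f
i=17 'd': node 4→5  ** P2@[16:17]
i=18 'd': node 5→2 ·f
i=19 'a': node 2→3  ** P1@[18:19]
i=20 'd': node 3→2 ·f
i=21 'b': node 2→1 ·f  ** P0@[21:21]
i=22 'b': node 1→1 ·f  ** P0@[22:22]
i=23 'a': node 1→11
i=24 'a': node 11→12
i=25 'd': node 12→13  ** P4@[22:25]
i=26 'd': node 13→2 ·f
i=27 'b': node 2→1 ·f  ** P0@[27:27]
i=28 'b': node 1→1 ·f  ** P0@[28:28]
i=29 'c': node 1→4 ·f
i=30 'c': node 4→4 ·f
i=31 'd': node 4→5  ** P2@[30:31]
i=32 'c': node 5→4 ·f
i=33 'a': node 4→6 ·f
i=34 'c': node 6→4 ·f
i=35 'a': node 4→6 ·f
i=36 'b': node 6→7  ** P0@[36:36]
i=37 'a': node 7→8
i=38 'a': node 8→9
i=39 'd': node 9→10  ** P3@[35:39],P4@[36:39]
i=40 'c': node 10→4 ·f
i=41 'd': node 4→5  ** P2@[40:41]

Result: [[2,2],[3,1],[6,0],[7,0],[10,2],[12,1],[15,0],[17,2],[19,1],[21,0],[22,0],[25,4],[27,0],[28,0],[31,2],[36,0],[39,3],[39,4],[41,2]]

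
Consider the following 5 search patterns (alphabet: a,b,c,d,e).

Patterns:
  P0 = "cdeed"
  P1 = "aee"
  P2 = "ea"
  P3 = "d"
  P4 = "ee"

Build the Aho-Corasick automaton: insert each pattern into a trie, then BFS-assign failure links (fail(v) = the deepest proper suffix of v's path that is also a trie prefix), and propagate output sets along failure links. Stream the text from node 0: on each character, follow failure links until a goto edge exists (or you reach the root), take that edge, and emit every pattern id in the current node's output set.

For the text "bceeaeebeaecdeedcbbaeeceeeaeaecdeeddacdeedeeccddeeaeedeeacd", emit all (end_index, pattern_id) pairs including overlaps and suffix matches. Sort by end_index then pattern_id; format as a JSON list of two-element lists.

Construct AC machine:
Trie nodes:
  0='ε' goto a→6 c→1 d→11 e→9
  1='c' goto d→2
  2='cd' goto e→3
  3='cde' goto e→4
  4='cdee' goto d→5
  5='cdeed' goto ·  ←P0
  6='a' goto e→7
  7='ae' goto e→8
  8='aee' goto ·  ←P1
  9='e' goto a→10 e→12
  10='ea' goto ·  ←P2
  11='d' goto ·  ←P3
  12='ee' goto ·  ←P4

BFS fail/out derivation:
  fail(1) 'c': from fail(0)=0 chase 'c': 0 ⇒ 0;  out=∅∪out(0)=∅
  fail(6) 'a': from fail(0)=0 chase 'a': 0 ⇒ 0;  out=∅∪out(0)=∅
  fail(9) 'e': from fail(0)=0 chase 'e': 0 ⇒ 0;  out=∅∪out(0)=∅
  fail(11) 'd': from fail(0)=0 chase 'd': 0 ⇒ 0;  out={3}∪out(0)={3}
  fail(2) 'cd': from fail(1)=0 chase 'd': 0 ⇒ 11;  out=∅∪out(11)={3}
  fail(7) 'ae': from fail(6)=0 chase 'e': 0 ⇒ 9;  out=∅∪out(9)=∅
  fail(10) 'ea': from fail(9)=0 chase 'a': 0 ⇒ 6;  out={2}∪out(6)={2}
  fail(12) 'ee': from fail(9)=0 chase 'e': 0 ⇒ 9;  out={4}∪out(9)={4}
  fail(3) 'cde': from fail(2)=11 chase 'e': 11→0 ⇒ 9;  out=∅∪out(9)=∅
  fail(8) 'aee': from fail(7)=9 chase 'e': 9 ⇒ 12;  out={1}∪out(12)={1,4}
  fail(4) 'cdee': from fail(3)=9 chase 'e': 9 ⇒ 12;  out=∅∪out(12)={4}
  fail(5) 'cdeed': from fail(4)=12 chase 'd': 12→9→0 ⇒ 11;  out={0}∪out(11)={0,3}

Scan:
pos 0 'b': at 0
pos 1 'c': at 1
pos 2 'e': at 9 (via fail)
pos 3 'e': at 12  ** P4@[2:3]
pos 4 'a': at 10 (via fail)  ** P2@[3:4]
pos 5 'e': at 7 (via fail)
pos 6 'e': at 8  ** P1@[4:6],P4@[5:6]
pos 7 'b': at 0 (via fail)
pos 8 'e': at 9
pos 9 'a': at 10  ** P2@[8:9]
pos 10 'e': at 7 (via fail)
pos 11 'c': at 1 (via fail)
pos 12 'd': at 2  ** P3@[12:12]
pos 13 'e': at 3
pos 14 'e': at 4  ** P4@[13:14]
pos 15 'd': at 5  ** P0@[11:15],P3@[15:15]
pos 16 'c': at 1 (via fail)
pos 17 'b': at 0 (via fail)
pos 18 'b': at 0
pos 19 'a': at 6
pos 20 'e': at 7
pos 21 'e': at 8  ** P1@[19:21],P4@[20:21]
pos 22 'c': at 1 (via fail)
pos 23 'e': at 9 (via fail)
pos 24 'e': at 12  ** P4@[23:24]
pos 25 'e': at 12 (via fail)  ** P4@[24:25]
pos 26 'a': at 10 (via fail)  ** P2@[25:26]
pos 27 'e': at 7 (via fail)
pos 28 'a': at 10 (via fail)  ** P2@[27:28]
pos 29 'e': at 7 (via fail)
pos 30 'c': at 1 (via fail)
pos 31 'd': at 2  ** P3@[31:31]
pos 32 'e': at 3
pos 33 'e': at 4  ** P4@[32:33]
pos 34 'd': at 5  ** P0@[30:34],P3@[34:34]
pos 35 'd': at 11 (via fail)  ** P3@[35:35]
pos 36 'a': at 6 (via fail)
pos 37 'c': at 1 (via fail)
pos 38 'd': at 2  ** P3@[38:38]
pos 39 'e': at 3
pos 40 'e': at 4  ** P4@[39:40]
pos 41 'd': at 5  ** P0@[37:41],P3@[41:41]
pos 42 'e': at 9 (via fail)
pos 43 'e': at 12  ** P4@[42:43]
pos 44 'c': at 1 (via fail)
pos 45 'c': at 1 (via fail)
pos 46 'd': at 2  ** P3@[46:46]
pos 47 'd': at 11 (via fail)  ** P3@[47:47]
pos 48 'e': at 9 (via fail)
pos 49 'e': at 12  ** P4@[48:49]
pos 50 'a': at 10 (via fail)  ** P2@[49:50]
pos 51 'e': at 7 (via fail)
pos 52 'e': at 8  ** P1@[50:52],P4@[51:52]
pos 53 'd': at 11 (via fail)  ** P3@[53:53]
pos 54 'e': at 9 (via fail)
pos 55 'e': at 12  ** P4@[54:55]
pos 56 'a': at 10 (via fail)  ** P2@[55:56]
pos 57 'c': at 1 (via fail)
pos 58 'd': at 2  ** P3@[58:58]

All matches (sorted): [[3,4],[4,2],[6,1],[6,4],[9,2],[12,3],[14,4],[15,0],[15,3],[21,1],[21,4],[24,4],[25,4],[26,2],[28,2],[31,3],[33,4],[34,0],[34,3],[35,3],[38,3],[40,4],[41,0],[41,3],[43,4],[46,3],[47,3],[49,4],[50,2],[52,1],[52,4],[53,3],[55,4],[56,2],[58,3]]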